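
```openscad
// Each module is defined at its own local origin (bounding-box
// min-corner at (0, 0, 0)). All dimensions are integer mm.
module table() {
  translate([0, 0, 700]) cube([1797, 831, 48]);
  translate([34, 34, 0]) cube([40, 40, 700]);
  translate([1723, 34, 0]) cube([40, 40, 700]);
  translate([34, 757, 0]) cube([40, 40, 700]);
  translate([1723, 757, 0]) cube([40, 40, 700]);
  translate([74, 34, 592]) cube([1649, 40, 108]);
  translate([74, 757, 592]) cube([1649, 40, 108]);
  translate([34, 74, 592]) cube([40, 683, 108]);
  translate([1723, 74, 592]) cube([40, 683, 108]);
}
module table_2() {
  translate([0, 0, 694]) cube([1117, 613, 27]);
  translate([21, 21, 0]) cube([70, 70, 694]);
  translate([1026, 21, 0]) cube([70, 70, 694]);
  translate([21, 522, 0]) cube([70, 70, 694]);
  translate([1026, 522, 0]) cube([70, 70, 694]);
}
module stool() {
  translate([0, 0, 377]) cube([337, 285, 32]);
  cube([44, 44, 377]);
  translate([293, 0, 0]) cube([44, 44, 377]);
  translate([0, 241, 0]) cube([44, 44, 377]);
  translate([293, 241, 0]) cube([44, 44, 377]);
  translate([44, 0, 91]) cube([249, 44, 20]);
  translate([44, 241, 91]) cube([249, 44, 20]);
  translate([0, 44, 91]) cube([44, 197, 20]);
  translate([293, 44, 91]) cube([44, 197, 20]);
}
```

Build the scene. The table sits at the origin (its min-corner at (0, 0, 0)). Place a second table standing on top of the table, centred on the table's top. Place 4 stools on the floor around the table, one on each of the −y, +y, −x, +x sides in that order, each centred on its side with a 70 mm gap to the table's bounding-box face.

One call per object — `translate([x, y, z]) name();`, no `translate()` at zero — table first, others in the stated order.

table();
translate([340, 109, 748]) table_2();
translate([730, -355, 0]) stool();
translate([730, 901, 0]) stool();
translate([-407, 273, 0]) stool();
translate([1867, 273, 0]) stool();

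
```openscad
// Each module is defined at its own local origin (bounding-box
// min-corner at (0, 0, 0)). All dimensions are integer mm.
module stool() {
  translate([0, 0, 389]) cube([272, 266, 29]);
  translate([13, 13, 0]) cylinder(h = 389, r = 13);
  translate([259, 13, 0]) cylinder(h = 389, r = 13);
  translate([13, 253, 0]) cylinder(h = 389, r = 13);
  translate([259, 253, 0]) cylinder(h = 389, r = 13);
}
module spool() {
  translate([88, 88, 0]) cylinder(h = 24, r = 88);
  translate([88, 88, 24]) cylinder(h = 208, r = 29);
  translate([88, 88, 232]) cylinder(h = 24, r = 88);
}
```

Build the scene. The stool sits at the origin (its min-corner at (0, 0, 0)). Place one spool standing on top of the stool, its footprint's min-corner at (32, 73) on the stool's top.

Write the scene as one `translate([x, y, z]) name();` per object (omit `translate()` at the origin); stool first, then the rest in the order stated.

stool();
translate([32, 73, 418]) spool();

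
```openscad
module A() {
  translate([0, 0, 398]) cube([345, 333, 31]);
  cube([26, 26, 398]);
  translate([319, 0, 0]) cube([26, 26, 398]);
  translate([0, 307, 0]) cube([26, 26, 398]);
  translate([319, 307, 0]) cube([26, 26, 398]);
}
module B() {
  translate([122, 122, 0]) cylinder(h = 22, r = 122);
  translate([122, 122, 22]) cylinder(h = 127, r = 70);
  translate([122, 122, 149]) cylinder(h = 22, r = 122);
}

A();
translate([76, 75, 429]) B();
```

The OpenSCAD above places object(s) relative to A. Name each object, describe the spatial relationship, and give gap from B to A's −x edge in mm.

The spool's min-x is at 76; the stool's min-x is 0; gap = 76 mm.

A is a stool. B is a spool. The spool is on top of the stool. The gap from the spool to the stool's −x edge is 76 mm.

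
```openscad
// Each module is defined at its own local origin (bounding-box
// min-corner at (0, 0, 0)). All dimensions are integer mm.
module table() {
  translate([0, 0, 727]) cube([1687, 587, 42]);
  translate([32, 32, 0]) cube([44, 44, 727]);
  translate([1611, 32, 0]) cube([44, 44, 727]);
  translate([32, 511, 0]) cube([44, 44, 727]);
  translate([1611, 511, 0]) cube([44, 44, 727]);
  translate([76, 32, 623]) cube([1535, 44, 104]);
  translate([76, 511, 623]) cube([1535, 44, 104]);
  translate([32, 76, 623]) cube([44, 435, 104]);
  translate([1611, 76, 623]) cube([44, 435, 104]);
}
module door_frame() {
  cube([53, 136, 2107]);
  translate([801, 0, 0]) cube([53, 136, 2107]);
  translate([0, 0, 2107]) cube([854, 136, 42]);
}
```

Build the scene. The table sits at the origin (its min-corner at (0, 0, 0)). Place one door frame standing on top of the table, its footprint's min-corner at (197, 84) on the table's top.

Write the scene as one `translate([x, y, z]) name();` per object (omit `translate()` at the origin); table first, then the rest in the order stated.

table();
translate([197, 84, 769]) door_frame();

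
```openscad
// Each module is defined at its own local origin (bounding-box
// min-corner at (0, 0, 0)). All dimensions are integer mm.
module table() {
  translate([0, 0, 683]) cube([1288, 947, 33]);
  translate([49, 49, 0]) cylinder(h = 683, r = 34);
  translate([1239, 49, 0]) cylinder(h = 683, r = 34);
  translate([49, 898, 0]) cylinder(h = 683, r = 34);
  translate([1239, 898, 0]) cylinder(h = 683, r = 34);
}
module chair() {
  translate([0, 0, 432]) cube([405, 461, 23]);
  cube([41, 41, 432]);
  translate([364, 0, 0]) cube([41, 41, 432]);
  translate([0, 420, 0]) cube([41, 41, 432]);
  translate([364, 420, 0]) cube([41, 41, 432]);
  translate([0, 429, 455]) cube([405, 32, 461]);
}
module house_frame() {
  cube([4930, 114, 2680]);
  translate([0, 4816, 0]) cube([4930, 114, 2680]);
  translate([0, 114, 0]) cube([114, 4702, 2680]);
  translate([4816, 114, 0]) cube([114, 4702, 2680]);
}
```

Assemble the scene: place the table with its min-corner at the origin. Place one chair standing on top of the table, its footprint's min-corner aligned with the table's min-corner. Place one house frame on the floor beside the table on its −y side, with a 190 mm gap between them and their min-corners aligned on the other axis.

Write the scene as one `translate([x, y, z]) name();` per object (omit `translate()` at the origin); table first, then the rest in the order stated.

table();
translate([0, 0, 716]) chair();
translate([0, -5120, 0]) house_frame();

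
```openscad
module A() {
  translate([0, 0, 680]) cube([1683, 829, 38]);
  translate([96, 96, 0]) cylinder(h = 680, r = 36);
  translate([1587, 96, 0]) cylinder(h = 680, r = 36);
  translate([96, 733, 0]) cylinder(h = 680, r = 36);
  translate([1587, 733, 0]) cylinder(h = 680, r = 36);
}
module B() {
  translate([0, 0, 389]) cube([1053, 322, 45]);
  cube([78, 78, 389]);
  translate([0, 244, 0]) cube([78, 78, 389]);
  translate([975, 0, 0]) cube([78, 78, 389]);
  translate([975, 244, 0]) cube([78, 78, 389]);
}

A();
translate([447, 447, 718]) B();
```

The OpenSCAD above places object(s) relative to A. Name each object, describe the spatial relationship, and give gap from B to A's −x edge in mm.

The bench's min-x is at 447; the table's min-x is 0; gap = 447 mm.

A is a table. B is a bench. The bench is on top of the table. The gap from the bench to the table's −x edge is 447 mm.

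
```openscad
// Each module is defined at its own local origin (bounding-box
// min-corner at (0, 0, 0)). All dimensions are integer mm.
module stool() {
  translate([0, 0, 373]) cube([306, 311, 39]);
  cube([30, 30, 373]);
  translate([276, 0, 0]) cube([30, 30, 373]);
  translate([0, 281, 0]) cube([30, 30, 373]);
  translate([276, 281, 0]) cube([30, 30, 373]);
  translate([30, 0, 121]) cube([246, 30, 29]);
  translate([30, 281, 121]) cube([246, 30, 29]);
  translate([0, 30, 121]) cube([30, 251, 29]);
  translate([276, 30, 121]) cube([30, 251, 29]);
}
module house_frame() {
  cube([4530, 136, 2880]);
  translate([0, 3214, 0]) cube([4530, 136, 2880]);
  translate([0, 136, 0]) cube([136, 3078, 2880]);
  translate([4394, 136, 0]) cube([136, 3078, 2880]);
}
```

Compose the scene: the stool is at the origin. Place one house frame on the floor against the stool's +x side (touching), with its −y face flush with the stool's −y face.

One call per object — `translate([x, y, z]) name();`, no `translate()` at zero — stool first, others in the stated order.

stool();
translate([306, 0, 0]) house_frame();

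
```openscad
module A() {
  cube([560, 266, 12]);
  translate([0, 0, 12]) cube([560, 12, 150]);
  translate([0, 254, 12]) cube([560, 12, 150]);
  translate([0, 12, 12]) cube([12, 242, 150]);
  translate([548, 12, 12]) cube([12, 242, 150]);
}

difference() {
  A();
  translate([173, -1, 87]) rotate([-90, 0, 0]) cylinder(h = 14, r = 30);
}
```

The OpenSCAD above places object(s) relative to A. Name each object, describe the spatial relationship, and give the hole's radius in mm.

A is an open box. The open box has a circular hole through its front wall. The hole's radius is 30 mm.

The subtracted cylinder has r = 30 mm.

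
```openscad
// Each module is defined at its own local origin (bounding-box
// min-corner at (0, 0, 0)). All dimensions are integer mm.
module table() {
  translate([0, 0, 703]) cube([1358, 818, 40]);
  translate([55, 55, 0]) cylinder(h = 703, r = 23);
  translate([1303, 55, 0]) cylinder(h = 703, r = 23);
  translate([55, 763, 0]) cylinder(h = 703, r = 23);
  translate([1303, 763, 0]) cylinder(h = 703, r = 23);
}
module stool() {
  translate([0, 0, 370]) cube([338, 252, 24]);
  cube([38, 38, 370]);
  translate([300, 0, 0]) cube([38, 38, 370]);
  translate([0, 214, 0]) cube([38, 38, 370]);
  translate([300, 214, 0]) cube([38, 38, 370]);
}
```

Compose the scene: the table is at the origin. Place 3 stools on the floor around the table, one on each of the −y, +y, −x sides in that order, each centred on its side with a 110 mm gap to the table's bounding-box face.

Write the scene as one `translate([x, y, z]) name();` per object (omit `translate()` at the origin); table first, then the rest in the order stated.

table();
translate([510, -362, 0]) stool();
translate([510, 928, 0]) stool();
translate([-448, 283, 0]) stool();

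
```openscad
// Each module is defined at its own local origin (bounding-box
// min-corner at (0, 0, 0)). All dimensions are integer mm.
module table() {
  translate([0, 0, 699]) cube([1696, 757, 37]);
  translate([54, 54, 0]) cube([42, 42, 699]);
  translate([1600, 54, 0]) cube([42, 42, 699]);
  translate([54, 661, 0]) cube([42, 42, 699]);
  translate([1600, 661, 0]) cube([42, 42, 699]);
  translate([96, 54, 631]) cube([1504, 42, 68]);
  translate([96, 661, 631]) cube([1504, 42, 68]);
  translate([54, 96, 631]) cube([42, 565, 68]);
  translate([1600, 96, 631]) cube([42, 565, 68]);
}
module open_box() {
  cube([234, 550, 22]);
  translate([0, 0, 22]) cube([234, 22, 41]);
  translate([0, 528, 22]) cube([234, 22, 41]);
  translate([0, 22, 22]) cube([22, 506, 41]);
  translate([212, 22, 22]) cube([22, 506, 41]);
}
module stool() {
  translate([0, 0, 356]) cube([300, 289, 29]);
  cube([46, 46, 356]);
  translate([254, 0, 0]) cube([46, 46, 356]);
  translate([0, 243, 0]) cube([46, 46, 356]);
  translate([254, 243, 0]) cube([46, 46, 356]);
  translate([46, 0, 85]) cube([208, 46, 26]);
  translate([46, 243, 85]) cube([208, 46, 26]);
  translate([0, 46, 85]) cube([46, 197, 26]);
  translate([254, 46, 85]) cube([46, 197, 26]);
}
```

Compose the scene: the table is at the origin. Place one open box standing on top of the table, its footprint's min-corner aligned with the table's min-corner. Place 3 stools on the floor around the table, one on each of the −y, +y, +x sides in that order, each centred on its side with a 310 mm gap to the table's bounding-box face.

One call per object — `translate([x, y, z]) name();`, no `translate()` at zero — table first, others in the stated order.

table();
translate([0, 0, 736]) open_box();
translate([698, -599, 0]) stool();
translate([698, 1067, 0]) stool();
translate([2006, 234, 0]) stool();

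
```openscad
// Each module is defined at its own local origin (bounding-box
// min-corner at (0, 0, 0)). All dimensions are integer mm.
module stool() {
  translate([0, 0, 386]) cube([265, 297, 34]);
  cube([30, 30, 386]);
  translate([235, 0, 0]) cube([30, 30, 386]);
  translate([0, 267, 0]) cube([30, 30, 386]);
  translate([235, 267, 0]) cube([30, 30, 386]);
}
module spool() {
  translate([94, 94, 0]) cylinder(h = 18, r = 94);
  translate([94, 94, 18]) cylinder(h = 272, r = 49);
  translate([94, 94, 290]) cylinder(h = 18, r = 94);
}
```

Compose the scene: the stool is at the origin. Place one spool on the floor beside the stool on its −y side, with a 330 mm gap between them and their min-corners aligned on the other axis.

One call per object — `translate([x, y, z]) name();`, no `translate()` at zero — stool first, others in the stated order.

stool();
translate([0, -518, 0]) spool();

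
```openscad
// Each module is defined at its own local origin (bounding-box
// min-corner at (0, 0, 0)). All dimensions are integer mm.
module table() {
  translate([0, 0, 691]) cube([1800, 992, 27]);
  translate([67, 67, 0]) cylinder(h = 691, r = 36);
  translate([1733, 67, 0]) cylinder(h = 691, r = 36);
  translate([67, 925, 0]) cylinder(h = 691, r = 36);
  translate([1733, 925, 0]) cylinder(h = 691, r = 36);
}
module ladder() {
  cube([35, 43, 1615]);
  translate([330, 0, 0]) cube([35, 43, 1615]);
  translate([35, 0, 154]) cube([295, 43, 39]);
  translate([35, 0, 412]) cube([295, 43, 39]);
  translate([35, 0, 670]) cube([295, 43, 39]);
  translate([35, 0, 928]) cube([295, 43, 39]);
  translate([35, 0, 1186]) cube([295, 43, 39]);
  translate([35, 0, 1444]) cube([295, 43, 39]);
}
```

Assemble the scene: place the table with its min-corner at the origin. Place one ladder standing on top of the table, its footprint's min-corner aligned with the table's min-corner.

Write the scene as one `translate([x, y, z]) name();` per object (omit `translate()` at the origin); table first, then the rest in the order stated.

table();
translate([0, 0, 718]) ladder();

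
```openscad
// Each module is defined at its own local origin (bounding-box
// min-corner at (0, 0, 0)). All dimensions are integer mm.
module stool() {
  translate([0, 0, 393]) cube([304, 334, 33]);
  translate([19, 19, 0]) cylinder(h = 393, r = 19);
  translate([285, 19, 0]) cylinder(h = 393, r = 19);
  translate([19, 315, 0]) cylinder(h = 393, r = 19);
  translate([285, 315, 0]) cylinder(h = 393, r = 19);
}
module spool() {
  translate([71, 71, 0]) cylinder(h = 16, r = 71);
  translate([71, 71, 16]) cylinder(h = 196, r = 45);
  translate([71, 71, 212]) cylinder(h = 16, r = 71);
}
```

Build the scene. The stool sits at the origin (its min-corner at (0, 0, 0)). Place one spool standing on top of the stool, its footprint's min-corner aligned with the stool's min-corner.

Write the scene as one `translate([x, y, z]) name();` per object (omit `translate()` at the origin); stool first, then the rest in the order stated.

stool();
translate([0, 0, 426]) spool();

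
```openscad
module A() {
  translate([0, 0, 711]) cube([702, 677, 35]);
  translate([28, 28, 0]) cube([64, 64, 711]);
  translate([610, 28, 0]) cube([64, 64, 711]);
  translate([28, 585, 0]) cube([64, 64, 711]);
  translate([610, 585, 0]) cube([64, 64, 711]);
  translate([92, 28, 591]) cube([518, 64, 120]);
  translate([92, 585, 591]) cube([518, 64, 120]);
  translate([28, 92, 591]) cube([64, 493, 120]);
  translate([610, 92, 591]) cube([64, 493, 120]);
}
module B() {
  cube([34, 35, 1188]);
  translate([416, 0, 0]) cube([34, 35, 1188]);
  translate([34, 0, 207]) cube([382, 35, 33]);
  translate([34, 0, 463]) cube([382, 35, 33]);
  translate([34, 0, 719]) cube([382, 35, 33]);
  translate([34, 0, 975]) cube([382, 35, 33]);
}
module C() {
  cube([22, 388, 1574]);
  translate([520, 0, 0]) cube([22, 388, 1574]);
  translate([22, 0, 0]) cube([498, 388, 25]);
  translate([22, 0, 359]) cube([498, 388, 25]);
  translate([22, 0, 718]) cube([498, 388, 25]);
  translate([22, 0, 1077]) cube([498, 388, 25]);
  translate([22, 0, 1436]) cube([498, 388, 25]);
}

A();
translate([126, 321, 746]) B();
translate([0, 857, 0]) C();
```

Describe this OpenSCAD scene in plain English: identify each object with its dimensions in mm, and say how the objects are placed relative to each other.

A is a table: top 702 mm (x) × 677 mm (y), 35 mm thick, upper face at z = 746 mm, on four 64×64 mm square legs, each inset 28 mm from the nearest pair of top edges, running from z = 0 to the bottom of the top. Four apron rails, 64 mm thick and 120 mm tall, run between adjacent legs with their top edges flush with the underside of the top and their outer faces flush with the legs' outer faces.

B is a wooden ladder with two side rails of 34×35 mm section and 1188 mm height, set 450 mm apart overall. Between them run 4 rectangular rungs (35 mm deep, 33 mm thick), front faces flush with the rails' −y face. The bottom of the first rung is 207 mm above the floor and each subsequent rung is 256 mm higher than the one below.

C is an open bookshelf. Two side panels, each 22 mm thick, 388 mm deep and 1574 mm tall, stand 542 mm apart (outside-to-outside). Between them sit 5 shelves, each 25 mm thick and 388 mm deep, spanning the full gap between the sides. The bottom shelf rests on the floor (its underside at z = 0) and the clear gap between one shelf's top and the next shelf's underside is 334 mm.

The ladder is on top of the table, centred. The bookshelf is on the floor beside the table on its +y side.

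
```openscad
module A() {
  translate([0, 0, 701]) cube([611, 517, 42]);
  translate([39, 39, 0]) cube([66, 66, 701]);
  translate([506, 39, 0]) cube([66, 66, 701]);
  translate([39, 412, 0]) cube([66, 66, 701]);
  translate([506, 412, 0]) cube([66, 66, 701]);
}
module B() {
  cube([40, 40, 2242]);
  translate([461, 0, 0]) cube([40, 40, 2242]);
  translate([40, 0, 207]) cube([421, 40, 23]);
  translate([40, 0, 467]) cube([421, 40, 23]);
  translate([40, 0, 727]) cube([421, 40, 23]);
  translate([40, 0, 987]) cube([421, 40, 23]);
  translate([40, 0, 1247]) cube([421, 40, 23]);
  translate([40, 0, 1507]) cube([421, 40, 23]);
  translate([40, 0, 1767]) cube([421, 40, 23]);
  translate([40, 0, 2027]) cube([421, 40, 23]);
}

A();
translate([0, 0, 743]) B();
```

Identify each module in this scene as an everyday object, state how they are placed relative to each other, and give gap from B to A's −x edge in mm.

The ladder's min-x is at 0; the table's min-x is 0; gap = 0 mm.

A is a table. B is a ladder. The ladder is on top of the table. The gap from the ladder to the table's −x edge is 0 mm.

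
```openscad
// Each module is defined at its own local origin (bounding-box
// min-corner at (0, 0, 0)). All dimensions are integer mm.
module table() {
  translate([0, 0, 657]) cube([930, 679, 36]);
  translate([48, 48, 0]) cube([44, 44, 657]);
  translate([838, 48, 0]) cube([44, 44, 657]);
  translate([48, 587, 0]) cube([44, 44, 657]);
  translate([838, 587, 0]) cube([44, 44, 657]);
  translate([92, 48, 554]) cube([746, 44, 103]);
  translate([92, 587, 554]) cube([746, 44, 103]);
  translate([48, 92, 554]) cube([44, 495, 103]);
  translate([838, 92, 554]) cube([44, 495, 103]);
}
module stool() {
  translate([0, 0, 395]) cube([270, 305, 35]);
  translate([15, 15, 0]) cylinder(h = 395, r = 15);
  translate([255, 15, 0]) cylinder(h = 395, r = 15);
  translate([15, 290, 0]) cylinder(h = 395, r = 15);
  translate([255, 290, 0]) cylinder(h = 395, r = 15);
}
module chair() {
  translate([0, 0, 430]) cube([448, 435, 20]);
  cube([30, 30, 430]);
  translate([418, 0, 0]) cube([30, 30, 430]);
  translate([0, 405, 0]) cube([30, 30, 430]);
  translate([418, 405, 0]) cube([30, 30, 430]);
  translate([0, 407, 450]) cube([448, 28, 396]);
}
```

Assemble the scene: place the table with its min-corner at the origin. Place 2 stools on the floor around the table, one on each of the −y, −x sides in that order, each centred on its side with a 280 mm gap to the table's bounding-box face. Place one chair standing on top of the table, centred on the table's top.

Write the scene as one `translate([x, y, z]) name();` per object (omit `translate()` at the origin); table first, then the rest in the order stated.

table();
translate([330, -585, 0]) stool();
translate([-550, 187, 0]) stool();
translate([241, 122, 693]) chair();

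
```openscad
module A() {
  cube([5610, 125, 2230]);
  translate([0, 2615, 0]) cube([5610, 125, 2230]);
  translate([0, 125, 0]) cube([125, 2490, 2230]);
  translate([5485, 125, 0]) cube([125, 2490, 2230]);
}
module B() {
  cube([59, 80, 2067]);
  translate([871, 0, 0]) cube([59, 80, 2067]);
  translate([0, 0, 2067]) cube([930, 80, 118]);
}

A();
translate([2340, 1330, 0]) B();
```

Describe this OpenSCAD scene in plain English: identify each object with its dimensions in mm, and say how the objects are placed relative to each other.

A is a box-shaped house frame (walls only): outside footprint 5610×2740 mm, wall height 2230 mm, wall thickness 125 mm. The two y-facing walls run the full x-width; the two x-facing walls fit between the inner faces of the y-facing walls.

B is a door frame. The clear opening is 812 mm wide and 2067 mm high. Two 59 mm wide jambs, 80 mm deep, stand either side of the opening from the floor to the top of the opening. A 118 mm thick head sits across the top of both jambs, spanning the full outside width of the frame.

The door frame sits inside the house frame, centred.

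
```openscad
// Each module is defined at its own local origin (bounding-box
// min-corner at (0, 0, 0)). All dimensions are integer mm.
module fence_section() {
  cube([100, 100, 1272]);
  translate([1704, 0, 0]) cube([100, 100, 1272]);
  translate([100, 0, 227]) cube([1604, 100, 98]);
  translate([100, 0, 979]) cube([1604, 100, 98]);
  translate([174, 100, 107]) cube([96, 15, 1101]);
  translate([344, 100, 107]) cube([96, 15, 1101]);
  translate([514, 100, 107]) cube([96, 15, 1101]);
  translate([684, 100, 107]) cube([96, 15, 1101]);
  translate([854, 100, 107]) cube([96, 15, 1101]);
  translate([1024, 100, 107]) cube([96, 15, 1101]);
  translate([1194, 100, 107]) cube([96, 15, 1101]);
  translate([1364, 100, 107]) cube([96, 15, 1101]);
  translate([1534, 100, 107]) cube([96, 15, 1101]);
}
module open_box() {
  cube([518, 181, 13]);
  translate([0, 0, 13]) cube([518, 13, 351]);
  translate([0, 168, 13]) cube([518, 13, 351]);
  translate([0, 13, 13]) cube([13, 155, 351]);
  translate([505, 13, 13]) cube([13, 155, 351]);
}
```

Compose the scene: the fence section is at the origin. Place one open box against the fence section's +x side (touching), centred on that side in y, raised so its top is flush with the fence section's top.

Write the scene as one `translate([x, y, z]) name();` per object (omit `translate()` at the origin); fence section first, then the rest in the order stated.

fence_section();
translate([1804, -33, 908]) open_box();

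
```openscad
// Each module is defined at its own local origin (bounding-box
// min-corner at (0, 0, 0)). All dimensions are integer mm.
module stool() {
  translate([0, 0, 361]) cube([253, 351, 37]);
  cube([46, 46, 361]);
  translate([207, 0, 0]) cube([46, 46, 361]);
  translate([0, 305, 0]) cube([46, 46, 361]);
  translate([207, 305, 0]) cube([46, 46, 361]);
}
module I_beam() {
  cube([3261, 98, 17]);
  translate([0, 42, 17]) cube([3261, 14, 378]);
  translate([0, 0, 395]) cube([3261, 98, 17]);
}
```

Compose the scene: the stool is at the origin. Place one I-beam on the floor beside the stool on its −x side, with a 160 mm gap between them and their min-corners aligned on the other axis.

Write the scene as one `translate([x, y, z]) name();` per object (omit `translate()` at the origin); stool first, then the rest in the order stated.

stool();
translate([-3421, 0, 0]) I_beam();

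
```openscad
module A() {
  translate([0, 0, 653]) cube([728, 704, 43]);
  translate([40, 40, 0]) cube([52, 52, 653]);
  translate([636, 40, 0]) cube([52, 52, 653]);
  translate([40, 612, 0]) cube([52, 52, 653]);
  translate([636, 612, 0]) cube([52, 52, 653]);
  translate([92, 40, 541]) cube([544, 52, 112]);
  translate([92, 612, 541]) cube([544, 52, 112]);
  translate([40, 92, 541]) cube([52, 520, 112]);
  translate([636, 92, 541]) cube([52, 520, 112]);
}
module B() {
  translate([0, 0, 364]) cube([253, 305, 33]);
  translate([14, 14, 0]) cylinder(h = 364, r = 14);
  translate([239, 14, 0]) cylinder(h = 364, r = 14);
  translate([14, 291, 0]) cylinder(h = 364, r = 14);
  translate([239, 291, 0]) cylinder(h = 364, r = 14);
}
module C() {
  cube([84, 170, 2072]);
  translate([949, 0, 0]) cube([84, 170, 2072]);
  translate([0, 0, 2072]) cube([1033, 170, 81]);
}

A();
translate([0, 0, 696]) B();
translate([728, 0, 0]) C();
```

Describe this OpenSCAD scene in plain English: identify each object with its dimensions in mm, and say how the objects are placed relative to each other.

A is a table with a 728×704 mm rectangular top, 43 mm thick, top surface at z = 696 mm, supported by four 52×52 mm square legs, each inset 40 mm from the nearest pair of top edges, running from the floor. Four apron rails, 52 mm thick and 112 mm tall, run between adjacent legs with their top edges flush with the underside of the top and their outer faces flush with the legs' outer faces.

B is a simple wooden stool: a rectangular seat 253 mm (x) by 305 mm (y), 33 mm thick, top face at z = 397 mm, on four round legs, each 28 mm in diameter. The legs rest on z = 0, each leg's axis is inset half a diameter from the nearest pair of seat edges (so the leg's bounding box is flush with the corner).

C is a rectangular door frame: two vertical jambs of 84×170 mm section, 2072 mm tall, with a clear opening 865 mm wide between their inner faces. A header 81 mm tall and 170 mm deep lies on top of the jambs and spans the full outside width.

The stool is on top of the table. The door frame is against the table's +x side, with their −y faces flush.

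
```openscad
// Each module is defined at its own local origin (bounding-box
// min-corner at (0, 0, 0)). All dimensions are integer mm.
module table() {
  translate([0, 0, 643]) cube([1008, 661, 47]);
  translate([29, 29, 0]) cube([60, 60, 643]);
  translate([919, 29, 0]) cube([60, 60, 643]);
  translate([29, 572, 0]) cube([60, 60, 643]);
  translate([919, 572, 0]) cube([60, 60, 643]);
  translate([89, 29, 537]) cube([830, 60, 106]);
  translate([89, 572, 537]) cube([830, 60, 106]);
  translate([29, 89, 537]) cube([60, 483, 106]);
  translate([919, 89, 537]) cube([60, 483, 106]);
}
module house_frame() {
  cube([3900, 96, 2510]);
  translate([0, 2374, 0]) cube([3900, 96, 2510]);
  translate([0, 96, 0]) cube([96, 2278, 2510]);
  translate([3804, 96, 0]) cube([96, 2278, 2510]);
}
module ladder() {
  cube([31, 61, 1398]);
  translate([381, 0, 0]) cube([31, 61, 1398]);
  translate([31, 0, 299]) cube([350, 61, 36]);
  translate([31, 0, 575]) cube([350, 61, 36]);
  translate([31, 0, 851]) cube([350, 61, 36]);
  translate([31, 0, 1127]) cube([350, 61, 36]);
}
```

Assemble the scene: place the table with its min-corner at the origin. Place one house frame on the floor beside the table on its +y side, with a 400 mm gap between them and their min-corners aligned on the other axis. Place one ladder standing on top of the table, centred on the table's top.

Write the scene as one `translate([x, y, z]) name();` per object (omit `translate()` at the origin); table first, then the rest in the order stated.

table();
translate([0, 1061, 0]) house_frame();
translate([298, 300, 690]) ladder();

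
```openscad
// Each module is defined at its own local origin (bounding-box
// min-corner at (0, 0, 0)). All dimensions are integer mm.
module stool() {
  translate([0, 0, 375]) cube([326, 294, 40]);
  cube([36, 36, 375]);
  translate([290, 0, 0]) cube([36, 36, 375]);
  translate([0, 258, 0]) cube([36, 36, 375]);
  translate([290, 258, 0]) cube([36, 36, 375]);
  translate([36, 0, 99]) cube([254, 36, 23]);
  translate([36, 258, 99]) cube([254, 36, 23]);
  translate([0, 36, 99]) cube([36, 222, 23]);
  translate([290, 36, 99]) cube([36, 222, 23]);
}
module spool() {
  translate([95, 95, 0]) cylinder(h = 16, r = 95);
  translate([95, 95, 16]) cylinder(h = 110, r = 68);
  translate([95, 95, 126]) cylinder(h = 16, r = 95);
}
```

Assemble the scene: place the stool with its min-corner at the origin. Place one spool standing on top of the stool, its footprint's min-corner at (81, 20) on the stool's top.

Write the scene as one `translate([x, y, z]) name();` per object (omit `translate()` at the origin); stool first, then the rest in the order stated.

stool();
translate([81, 20, 415]) spool();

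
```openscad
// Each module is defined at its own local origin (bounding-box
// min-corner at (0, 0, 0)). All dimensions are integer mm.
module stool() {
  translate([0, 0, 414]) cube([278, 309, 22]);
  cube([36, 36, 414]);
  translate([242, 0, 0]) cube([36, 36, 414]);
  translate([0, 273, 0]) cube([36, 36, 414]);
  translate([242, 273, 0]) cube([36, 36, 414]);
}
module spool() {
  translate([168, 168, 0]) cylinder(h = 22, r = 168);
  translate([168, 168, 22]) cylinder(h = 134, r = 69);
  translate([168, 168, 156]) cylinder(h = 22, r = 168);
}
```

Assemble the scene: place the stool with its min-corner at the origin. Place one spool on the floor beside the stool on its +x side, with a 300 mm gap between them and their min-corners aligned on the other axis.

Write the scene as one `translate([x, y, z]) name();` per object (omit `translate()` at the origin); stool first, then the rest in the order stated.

stool();
translate([578, 0, 0]) spool();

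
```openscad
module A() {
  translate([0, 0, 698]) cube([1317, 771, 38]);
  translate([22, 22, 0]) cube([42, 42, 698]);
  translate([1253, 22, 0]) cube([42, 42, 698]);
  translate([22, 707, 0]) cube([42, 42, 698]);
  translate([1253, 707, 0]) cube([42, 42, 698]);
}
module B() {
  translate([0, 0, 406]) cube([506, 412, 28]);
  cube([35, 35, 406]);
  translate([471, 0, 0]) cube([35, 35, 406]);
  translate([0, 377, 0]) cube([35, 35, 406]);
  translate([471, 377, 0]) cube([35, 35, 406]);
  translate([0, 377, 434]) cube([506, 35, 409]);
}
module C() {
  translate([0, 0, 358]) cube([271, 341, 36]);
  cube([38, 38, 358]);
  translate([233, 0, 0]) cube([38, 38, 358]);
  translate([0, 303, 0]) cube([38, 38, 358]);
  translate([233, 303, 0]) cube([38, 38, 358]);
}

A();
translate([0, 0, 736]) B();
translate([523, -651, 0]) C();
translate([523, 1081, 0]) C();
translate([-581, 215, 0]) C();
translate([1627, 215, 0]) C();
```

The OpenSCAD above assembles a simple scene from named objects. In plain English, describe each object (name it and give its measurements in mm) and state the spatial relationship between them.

A is a table: top 1317 mm (x) × 771 mm (y), 38 mm thick, upper face at z = 736 mm, on four 42×42 mm square legs, each inset 22 mm from the nearest pair of top edges, running from z = 0 to the bottom of the top.

B is a chair. The seat is a 506×412×28 mm slab with its top at z = 434 mm, on four 35×35 mm corner legs (flush with the seat edges, standing on z = 0). A flat backrest 35 mm thick, 409 mm tall, spans the full seat width and rises from the seat top along its +y edge, rear face flush with the rear of the seat.

C is a four-legged stool. The seat is a 271×341×36 mm slab whose top surface is at z = 394 mm; four square legs, each 38×38 mm in cross-section, run from the floor (z = 0) to the underside of the seat, each flush with a corner of the seat.

The chair is on top of the table. Four stools sit around the table at the −y, +y, −x, +x sides.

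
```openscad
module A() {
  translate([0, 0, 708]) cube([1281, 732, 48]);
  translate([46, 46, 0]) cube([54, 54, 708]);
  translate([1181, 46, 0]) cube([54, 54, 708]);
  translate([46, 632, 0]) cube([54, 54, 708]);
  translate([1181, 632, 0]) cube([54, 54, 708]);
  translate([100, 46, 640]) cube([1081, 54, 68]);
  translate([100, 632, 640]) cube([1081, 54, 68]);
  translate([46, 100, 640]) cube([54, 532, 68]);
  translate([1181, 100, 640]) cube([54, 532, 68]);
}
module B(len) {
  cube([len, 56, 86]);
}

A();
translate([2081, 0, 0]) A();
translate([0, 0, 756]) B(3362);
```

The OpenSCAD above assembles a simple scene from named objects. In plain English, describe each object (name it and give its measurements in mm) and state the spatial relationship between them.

A is a table with a 1281×732 mm rectangular top, 48 mm thick, top surface at z = 756 mm, supported by four 54×54 mm square legs, each inset 46 mm from the nearest pair of top edges, running from the floor. Four apron rails, 54 mm thick and 68 mm tall, run between adjacent legs with their top edges flush with the underside of the top and their outer faces flush with the legs' outer faces.

B is a rectangular beam 3362 mm long (x), 56 mm deep (y), 86 mm thick (z).

The beam spans the tops of two tables placed 800 mm apart, resting at z = 756 mm.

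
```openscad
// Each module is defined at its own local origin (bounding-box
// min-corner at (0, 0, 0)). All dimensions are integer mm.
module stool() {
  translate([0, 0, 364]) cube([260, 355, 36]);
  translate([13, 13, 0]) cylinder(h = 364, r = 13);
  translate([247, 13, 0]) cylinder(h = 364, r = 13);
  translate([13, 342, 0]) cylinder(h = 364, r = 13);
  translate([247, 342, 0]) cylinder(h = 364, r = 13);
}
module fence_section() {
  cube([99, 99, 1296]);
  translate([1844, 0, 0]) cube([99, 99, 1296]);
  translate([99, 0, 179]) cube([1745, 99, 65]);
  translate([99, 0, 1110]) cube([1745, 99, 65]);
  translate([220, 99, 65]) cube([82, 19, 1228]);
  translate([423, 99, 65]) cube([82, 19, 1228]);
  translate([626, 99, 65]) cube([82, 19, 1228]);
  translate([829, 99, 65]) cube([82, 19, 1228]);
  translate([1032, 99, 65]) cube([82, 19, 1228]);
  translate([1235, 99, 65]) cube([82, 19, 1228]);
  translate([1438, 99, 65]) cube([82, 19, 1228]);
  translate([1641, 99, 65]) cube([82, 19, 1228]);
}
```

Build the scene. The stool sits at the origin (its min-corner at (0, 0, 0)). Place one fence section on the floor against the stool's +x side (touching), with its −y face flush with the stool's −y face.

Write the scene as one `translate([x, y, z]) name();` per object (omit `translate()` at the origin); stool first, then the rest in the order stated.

stool();
translate([260, 0, 0]) fence_section();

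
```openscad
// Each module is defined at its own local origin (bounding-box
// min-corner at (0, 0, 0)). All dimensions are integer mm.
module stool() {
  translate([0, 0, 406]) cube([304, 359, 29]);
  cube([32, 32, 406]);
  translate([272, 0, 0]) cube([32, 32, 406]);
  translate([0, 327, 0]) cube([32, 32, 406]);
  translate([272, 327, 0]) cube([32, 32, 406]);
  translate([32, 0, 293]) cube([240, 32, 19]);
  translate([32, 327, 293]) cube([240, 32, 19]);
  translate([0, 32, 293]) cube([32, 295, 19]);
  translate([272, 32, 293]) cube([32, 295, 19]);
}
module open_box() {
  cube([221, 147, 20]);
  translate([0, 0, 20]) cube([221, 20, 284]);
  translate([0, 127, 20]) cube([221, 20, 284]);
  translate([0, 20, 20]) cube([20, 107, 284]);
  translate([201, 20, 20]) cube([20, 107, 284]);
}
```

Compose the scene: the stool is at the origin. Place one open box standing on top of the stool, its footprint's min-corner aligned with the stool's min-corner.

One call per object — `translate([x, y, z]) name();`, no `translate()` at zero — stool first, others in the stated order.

stool();
translate([0, 0, 435]) open_box();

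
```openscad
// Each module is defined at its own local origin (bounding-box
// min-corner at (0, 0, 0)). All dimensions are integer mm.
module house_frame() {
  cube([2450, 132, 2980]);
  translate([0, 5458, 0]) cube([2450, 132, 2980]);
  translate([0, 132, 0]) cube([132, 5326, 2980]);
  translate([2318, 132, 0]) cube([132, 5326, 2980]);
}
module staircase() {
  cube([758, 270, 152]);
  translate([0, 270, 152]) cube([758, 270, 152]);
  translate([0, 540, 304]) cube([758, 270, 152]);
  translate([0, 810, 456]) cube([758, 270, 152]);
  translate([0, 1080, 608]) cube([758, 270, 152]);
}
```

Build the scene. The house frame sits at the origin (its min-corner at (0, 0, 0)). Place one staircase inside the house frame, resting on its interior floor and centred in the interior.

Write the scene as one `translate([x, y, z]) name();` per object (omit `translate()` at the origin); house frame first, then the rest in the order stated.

house_frame();
translate([846, 2120, 0]) staircase();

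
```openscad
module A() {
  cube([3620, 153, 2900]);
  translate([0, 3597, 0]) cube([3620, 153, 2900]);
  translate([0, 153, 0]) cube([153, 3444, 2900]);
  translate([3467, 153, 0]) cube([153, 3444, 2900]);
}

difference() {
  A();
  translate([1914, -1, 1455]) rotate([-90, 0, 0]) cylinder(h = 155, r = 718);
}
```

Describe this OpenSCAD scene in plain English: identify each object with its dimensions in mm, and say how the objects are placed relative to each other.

A is a box-shaped house frame (walls only): outside footprint 3620×3750 mm, wall height 2900 mm, wall thickness 153 mm. The two y-facing walls run the full x-width; the two x-facing walls fit between the inner faces of the y-facing walls.

The house frame has a circular hole of radius 718 mm through its front wall, centred at (x = 1914, z = 1455).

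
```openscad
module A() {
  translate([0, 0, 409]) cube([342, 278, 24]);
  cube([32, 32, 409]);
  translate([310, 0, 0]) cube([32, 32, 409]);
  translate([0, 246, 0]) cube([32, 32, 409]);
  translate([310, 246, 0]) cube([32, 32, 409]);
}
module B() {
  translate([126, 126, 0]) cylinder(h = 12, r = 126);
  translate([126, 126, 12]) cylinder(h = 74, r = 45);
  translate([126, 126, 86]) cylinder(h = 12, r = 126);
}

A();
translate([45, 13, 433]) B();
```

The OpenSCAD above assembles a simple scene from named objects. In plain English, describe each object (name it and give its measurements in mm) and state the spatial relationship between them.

A is a four-legged stool. The seat is a 342×278×24 mm slab whose top surface is at z = 433 mm; four square legs, each 32×32 mm in cross-section, run from the floor (z = 0) to the underside of the seat, each flush with a corner of the seat.

B is a spool: two coaxial disc flanges of radius 126 mm and thickness 12 mm, joined by a core cylinder of radius 45 mm and height 74 mm. The lower flange rests on z = 0 and the three cylinders share a vertical axis.

The spool is on top of the stool, centred.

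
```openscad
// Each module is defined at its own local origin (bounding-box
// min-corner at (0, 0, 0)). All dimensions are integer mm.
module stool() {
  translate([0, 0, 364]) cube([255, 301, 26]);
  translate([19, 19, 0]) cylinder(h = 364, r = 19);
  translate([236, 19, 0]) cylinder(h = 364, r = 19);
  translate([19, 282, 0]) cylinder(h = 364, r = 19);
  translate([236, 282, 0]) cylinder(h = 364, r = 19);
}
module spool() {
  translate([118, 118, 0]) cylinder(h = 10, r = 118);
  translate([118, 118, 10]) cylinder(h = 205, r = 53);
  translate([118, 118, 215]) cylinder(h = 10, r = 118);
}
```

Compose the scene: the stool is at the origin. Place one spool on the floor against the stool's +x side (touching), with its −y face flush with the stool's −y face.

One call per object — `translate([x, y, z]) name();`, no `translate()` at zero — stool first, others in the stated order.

stool();
translate([255, 0, 0]) spool();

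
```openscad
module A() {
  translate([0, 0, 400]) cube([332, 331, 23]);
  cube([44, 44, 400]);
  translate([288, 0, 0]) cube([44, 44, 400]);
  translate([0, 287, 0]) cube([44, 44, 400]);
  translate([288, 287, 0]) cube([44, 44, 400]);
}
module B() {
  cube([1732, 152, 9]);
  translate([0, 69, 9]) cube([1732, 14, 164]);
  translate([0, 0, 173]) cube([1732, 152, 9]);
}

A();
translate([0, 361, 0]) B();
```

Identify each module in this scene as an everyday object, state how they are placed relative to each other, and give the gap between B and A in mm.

The I-beam's nearest face is 30 mm from the stool's +y face.

A is a stool. B is an I-beam. The I-beam is on the floor beside the stool on its +y side. The gap between the I-beam and the stool is 30 mm.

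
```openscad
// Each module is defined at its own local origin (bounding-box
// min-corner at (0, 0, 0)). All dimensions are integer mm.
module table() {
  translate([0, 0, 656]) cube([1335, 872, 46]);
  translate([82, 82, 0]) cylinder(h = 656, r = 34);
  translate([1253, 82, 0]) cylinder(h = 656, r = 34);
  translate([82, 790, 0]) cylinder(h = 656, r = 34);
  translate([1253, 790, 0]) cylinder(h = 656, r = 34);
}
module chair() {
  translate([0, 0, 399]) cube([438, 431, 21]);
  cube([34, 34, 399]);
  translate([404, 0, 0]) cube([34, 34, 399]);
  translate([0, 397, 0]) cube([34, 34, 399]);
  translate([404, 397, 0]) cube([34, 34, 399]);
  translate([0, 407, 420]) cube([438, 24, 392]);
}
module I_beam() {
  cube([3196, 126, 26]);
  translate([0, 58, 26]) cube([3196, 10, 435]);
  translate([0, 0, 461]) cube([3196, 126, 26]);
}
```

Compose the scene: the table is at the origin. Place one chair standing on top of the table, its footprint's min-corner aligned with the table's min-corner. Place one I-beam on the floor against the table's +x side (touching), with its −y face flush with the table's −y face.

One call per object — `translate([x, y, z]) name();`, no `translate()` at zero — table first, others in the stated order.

table();
translate([0, 0, 702]) chair();
translate([1335, 0, 0]) I_beam();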